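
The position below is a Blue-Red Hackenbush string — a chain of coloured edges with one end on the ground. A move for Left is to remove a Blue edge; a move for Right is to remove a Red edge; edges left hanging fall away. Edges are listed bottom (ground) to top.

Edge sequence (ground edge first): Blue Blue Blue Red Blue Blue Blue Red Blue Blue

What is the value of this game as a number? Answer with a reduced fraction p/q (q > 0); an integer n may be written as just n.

1 of 10 · B · max L 0 · min R +∞ so 1
2 of 10 · BB · max L 1 · min R +∞ so 2
3 of 10 · BBB · max L 2 · min R +∞ so 3
4 of 10 · BBBR · max L 2 · min R 3 so 5/2
5 of 10 · BBBRB · max L 5/2 · min R 3 so 11/4
6 of 10 · BBBRBB · max L 11/4 · min R 3 so 23/8
7 of 10 · BBBRBBB · max L 23/8 · min R 3 so 47/16
8 of 10 · BBBRBBBR · max L 23/8 · min R 47/16 so 93/32
9 of 10 · BBBRBBBRB · max L 93/32 · min R 47/16 so 187/64
10 of 10 · BBBRBBBRBB · max L 187/64 · min R 47/16 so 375/128

375/128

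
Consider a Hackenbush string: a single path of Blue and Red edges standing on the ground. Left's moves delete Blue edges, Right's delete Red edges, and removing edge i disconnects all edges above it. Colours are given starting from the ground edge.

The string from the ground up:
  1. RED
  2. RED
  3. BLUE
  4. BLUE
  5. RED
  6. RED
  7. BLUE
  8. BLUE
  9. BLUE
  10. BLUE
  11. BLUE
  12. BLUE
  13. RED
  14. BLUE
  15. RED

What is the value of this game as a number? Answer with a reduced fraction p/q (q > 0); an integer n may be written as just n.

-11275/8192

Build v(s[:k]) for k = 1..15, string s = RED RED BLUE BLUE RED RED BLUE BLUE BLUE BLUE BLUE BLUE RED BLUE RED.
1 of 15 · R · max L −∞ · min R 0 — -1
2 of 15 · RR · max L −∞ · min R -1 — -2
3 of 15 · RRB · max L -2 · min R -1 — -3/2
4 of 15 · RRBB · max L -3/2 · min R -1 — -5/4
5 of 15 · RRBBR · max L -3/2 · min R -5/4 — -11/8
6 of 15 · RRBBRR · max L -3/2 · min R -11/8 — -23/16
7 of 15 · RRBBRRB · max L -23/16 · min R -11/8 — -45/32
8 of 15 · RRBBRRBB · max L -45/32 · min R -11/8 — -89/64
9 of 15 · RRBBRRBBB · max L -89/64 · min R -11/8 — -177/128
10 of 15 · RRBBRRBBBB · max L -177/128 · min R -11/8 — -353/256
11 of 15 · RRBBRRBBBBB · max L -353/256 · min R -11/8 — -705/512
12 of 15 · RRBBRRBBBBBB · max L -705/512 · min R -11/8 — -1409/1024
13 of 15 · RRBBRRBBBBBBR · max L -705/512 · min R -1409/1024 — -2819/2048
14 of 15 · RRBBRRBBBBBBRB · max L -2819/2048 · min R -1409/1024 — -5637/4096
15 of 15 · RRBBRRBBBBBBRBR · max L -2819/2048 · min R -5637/4096 — -11275/8192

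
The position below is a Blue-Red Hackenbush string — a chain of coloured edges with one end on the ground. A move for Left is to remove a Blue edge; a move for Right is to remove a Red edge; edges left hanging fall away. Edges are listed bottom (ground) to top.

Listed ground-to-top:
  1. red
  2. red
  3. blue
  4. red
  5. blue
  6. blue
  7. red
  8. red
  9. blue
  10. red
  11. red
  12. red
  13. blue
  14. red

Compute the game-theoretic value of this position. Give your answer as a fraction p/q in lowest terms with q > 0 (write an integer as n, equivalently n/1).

-6587/4096

edge 1 of 14 (red): { · | 0 } => -1
edge 2 of 14 (red): { · | -1, 0 } => -2
edge 3 of 14 (blue): { -2 | -1, 0 } => -3/2
edge 4 of 14 (red): { -2 | -3/2, -1, 0 } => -7/4
edge 5 of 14 (blue): { -2, -7/4 | -3/2, -1, 0 } => -13/8
edge 6 of 14 (blue): { -2, -7/4, -13/8 | -3/2, -1, 0 } => -25/16
edge 7 of 14 (red): { -2, -7/4, -13/8 | -25/16, -3/2, -1, 0 } => -51/32
edge 8 of 14 (red): { -2, -7/4, -13/8 | -51/32, -25/16, -3/2, -1, 0 } => -103/64
edge 9 of 14 (blue): { -2, -7/4, -13/8, -103/64 | -51/32, -25/16, -3/2, -1, 0 } => -205/128
edge 10 of 14 (red): { -2, -7/4, -13/8, -103/64 | -205/128, -51/32, -25/16, -3/2, -1, 0 } => -411/256
edge 11 of 14 (red): { -2, -7/4, -13/8, -103/64 | -411/256, -205/128, -51/32, -25/16, -3/2, -1, 0 } => -823/512
edge 12 of 14 (red): { -2, -7/4, -13/8, -103/64 | -823/512, -411/256, -205/128, -51/32, -25/16, -3/2, -1, 0 } => -1647/1024
edge 13 of 14 (blue): { -2, -7/4, -13/8, -103/64, -1647/1024 | -823/512, -411/256, -205/128, -51/32, -25/16, -3/2, -1, 0 } => -3293/2048
edge 14 of 14 (red): { -2, -7/4, -13/8, -103/64, -1647/1024 | -3293/2048, -823/512, -411/256, -205/128, -51/32, -25/16, -3/2, -1, 0 } => -6587/4096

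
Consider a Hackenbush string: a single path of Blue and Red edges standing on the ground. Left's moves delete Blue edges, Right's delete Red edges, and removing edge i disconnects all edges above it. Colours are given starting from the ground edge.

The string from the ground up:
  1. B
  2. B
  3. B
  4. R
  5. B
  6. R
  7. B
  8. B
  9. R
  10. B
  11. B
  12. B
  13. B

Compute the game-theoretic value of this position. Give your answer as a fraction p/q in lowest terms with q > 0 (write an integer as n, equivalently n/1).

2783/1024

step 1: add B to get B; options L={ 0 } R={ · } → 1
step 2: add B to get BB; options L={ 0, 1 } R={ · } → 2
step 3: add B to get BBB; options L={ 0, 1, 2 } R={ · } → 3
step 4: add R to get BBBR; options L={ 0, 1, 2 } R={ 3 } → 5/2
step 5: add B to get BBBRB; options L={ 0, 1, 2, 5/2 } R={ 3 } → 11/4
step 6: add R to get BBBRBR; options L={ 0, 1, 2, 5/2 } R={ 11/4, 3 } → 21/8
step 7: add B to get BBBRBRB; options L={ 0, 1, 2, 5/2, 21/8 } R={ 11/4, 3 } → 43/16
step 8: add B to get BBBRBRBB; options L={ 0, 1, 2, 5/2, 21/8, 43/16 } R={ 11/4, 3 } → 87/32
step 9: add R to get BBBRBRBBR; options L={ 0, 1, 2, 5/2, 21/8, 43/16 } R={ 87/32, 11/4, 3 } → 173/64
step 10: add B to get BBBRBRBBRB; options L={ 0, 1, 2, 5/2, 21/8, 43/16, 173/64 } R={ 87/32, 11/4, 3 } → 347/128
step 11: add B to get BBBRBRBBRBB; options L={ 0, 1, 2, 5/2, 21/8, 43/16, 173/64, 347/128 } R={ 87/32, 11/4, 3 } → 695/256
step 12: add B to get BBBRBRBBRBBB; options L={ 0, 1, 2, 5/2, 21/8, 43/16, 173/64, 347/128, 695/256 } R={ 87/32, 11/4, 3 } → 1391/512
step 13: add B to get BBBRBRBBRBBBB; options L={ 0, 1, 2, 5/2, 21/8, 43/16, 173/64, 347/128, 695/256, 1391/512 } R={ 87/32, 11/4, 3 } → 2783/1024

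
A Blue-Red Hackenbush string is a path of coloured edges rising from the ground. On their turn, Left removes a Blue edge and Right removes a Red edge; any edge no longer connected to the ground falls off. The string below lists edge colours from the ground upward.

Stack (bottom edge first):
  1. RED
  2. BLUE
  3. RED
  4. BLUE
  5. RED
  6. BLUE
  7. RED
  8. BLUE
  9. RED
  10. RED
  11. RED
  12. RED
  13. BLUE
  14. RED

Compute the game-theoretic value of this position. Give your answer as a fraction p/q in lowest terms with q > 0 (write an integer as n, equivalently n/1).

-5499/8192

edge 1 of 14 (RED): { none | 0 } ⇒ -1
edge 2 of 14 (BLUE): { -1 | 0 } ⇒ -1/2
edge 3 of 14 (RED): { -1 | -1/2, 0 } ⇒ -3/4
edge 4 of 14 (BLUE): { -1, -3/4 | -1/2, 0 } ⇒ -5/8
edge 5 of 14 (RED): { -1, -3/4 | -5/8, -1/2, 0 } ⇒ -11/16
edge 6 of 14 (BLUE): { -1, -3/4, -11/16 | -5/8, -1/2, 0 } ⇒ -21/32
edge 7 of 14 (RED): { -1, -3/4, -11/16 | -21/32, -5/8, -1/2, 0 } ⇒ -43/64
edge 8 of 14 (BLUE): { -1, -3/4, -11/16, -43/64 | -21/32, -5/8, -1/2, 0 } ⇒ -85/128
edge 9 of 14 (RED): { -1, -3/4, -11/16, -43/64 | -85/128, -21/32, -5/8, -1/2, 0 } ⇒ -171/256
edge 10 of 14 (RED): { -1, -3/4, -11/16, -43/64 | -171/256, -85/128, -21/32, -5/8, -1/2, 0 } ⇒ -343/512
edge 11 of 14 (RED): { -1, -3/4, -11/16, -43/64 | -343/512, -171/256, -85/128, -21/32, -5/8, -1/2, 0 } ⇒ -687/1024
edge 12 of 14 (RED): { -1, -3/4, -11/16, -43/64 | -687/1024, -343/512, -171/256, -85/128, -21/32, -5/8, -1/2, 0 } ⇒ -1375/2048
edge 13 of 14 (BLUE): { -1, -3/4, -11/16, -43/64, -1375/2048 | -687/1024, -343/512, -171/256, -85/128, -21/32, -5/8, -1/2, 0 } ⇒ -2749/4096
edge 14 of 14 (RED): { -1, -3/4, -11/16, -43/64, -1375/2048 | -2749/4096, -687/1024, -343/512, -171/256, -85/128, -21/32, -5/8, -1/2, 0 } ⇒ -5499/8192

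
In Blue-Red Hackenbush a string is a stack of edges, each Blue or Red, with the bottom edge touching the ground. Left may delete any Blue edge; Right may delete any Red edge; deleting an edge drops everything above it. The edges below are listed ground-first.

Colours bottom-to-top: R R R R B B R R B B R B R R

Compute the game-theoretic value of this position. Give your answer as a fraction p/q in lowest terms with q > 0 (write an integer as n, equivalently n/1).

-3479/1024

edge 1 of 14 (R): { (no moves) | 0 } so -1
edge 2 of 14 (R): { (no moves) | -1, 0 } so -2
edge 3 of 14 (R): { (no moves) | -2, -1, 0 } so -3
edge 4 of 14 (R): { (no moves) | -3, -2, -1, 0 } so -4
edge 5 of 14 (B): { -4 | -3, -2, -1, 0 } so -7/2
edge 6 of 14 (B): { -4, -7/2 | -3, -2, -1, 0 } so -13/4
edge 7 of 14 (R): { -4, -7/2 | -13/4, -3, -2, -1, 0 } so -27/8
edge 8 of 14 (R): { -4, -7/2 | -27/8, -13/4, -3, -2, -1, 0 } so -55/16
edge 9 of 14 (B): { -4, -7/2, -55/16 | -27/8, -13/4, -3, -2, -1, 0 } so -109/32
edge 10 of 14 (B): { -4, -7/2, -55/16, -109/32 | -27/8, -13/4, -3, -2, -1, 0 } so -217/64
edge 11 of 14 (R): { -4, -7/2, -55/16, -109/32 | -217/64, -27/8, -13/4, -3, -2, -1, 0 } so -435/128
edge 12 of 14 (B): { -4, -7/2, -55/16, -109/32, -435/128 | -217/64, -27/8, -13/4, -3, -2, -1, 0 } so -869/256
edge 13 of 14 (R): { -4, -7/2, -55/16, -109/32, -435/128 | -869/256, -217/64, -27/8, -13/4, -3, -2, -1, 0 } so -1739/512
edge 14 of 14 (R): { -4, -7/2, -55/16, -109/32, -435/128 | -1739/512, -869/256, -217/64, -27/8, -13/4, -3, -2, -1, 0 } so -3479/1024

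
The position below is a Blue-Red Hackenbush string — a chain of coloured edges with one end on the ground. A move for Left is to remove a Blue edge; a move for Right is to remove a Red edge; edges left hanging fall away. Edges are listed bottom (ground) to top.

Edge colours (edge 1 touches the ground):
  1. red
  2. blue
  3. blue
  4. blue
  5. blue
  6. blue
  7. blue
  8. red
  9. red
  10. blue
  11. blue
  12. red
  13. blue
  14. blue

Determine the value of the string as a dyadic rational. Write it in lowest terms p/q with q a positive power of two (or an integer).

-201/8192

Recurse on prefixes of the 14-edge string red blue blue blue blue blue blue red red blue blue red blue blue:
r: Left { none }, Right { 0 } = simplest -1
rb: Left { -1 }, Right { 0 } = simplest -1/2
rbb: Left { -1 -1/2 }, Right { 0 } = simplest -1/4
rbbb: Left { -1 -1/2 -1/4 }, Right { 0 } = simplest -1/8
rbbbb: Left { -1 -1/2 -1/4 -1/8 }, Right { 0 } = simplest -1/16
rbbbbb: Left { -1 -1/2 -1/4 -1/8 -1/16 }, Right { 0 } = simplest -1/32
rbbbbbb: Left { -1 -1/2 -1/4 -1/8 -1/16 -1/32 }, Right { 0 } = simplest -1/64
rbbbbbbr: Left { -1 -1/2 -1/4 -1/8 -1/16 -1/32 }, Right { -1/64 0 } = simplest -3/128
rbbbbbbrr: Left { -1 -1/2 -1/4 -1/8 -1/16 -1/32 }, Right { -3/128 -1/64 0 } = simplest -7/256
rbbbbbbrrb: Left { -1 -1/2 -1/4 -1/8 -1/16 -1/32 -7/256 }, Right { -3/128 -1/64 0 } = simplest -13/512
rbbbbbbrrbb: Left { -1 -1/2 -1/4 -1/8 -1/16 -1/32 -7/256 -13/512 }, Right { -3/128 -1/64 0 } = simplest -25/1024
rbbbbbbrrbbr: Left { -1 -1/2 -1/4 -1/8 -1/16 -1/32 -7/256 -13/512 }, Right { -25/1024 -3/128 -1/64 0 } = simplest -51/2048
rbbbbbbrrbbrb: Left { -1 -1/2 -1/4 -1/8 -1/16 -1/32 -7/256 -13/512 -51/2048 }, Right { -25/1024 -3/128 -1/64 0 } = simplest -101/4096
rbbbbbbrrbbrbb: Left { -1 -1/2 -1/4 -1/8 -1/16 -1/32 -7/256 -13/512 -51/2048 -101/4096 }, Right { -25/1024 -3/128 -1/64 0 } = simplest -201/8192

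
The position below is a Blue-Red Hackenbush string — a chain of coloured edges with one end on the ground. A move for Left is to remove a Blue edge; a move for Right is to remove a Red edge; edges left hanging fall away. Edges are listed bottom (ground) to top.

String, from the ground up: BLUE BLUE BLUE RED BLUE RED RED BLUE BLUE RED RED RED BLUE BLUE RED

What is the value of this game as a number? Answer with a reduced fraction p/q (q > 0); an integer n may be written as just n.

G_1 [B]  L=[0]  R=[none]  = 1
G_2 [BB]  L=[0, 1]  R=[none]  = 2
G_3 [BBB]  L=[0, 1, 2]  R=[none]  = 3
G_4 [BBBR]  L=[0, 1, 2]  R=[3]  = 5/2
G_5 [BBBRB]  L=[0, 1, 2, 5/2]  R=[3]  = 11/4
G_6 [BBBRBR]  L=[0, 1, 2, 5/2]  R=[11/4, 3]  = 21/8
G_7 [BBBRBRR]  L=[0, 1, 2, 5/2]  R=[21/8, 11/4, 3]  = 41/16
G_8 [BBBRBRRB]  L=[0, 1, 2, 5/2, 41/16]  R=[21/8, 11/4, 3]  = 83/32
G_9 [BBBRBRRBB]  L=[0, 1, 2, 5/2, 41/16, 83/32]  R=[21/8, 11/4, 3]  = 167/64
G_10 [BBBRBRRBBR]  L=[0, 1, 2, 5/2, 41/16, 83/32]  R=[167/64, 21/8, 11/4, 3]  = 333/128
G_11 [BBBRBRRBBRR]  L=[0, 1, 2, 5/2, 41/16, 83/32]  R=[333/128, 167/64, 21/8, 11/4, 3]  = 665/256
G_12 [BBBRBRRBBRRR]  L=[0, 1, 2, 5/2, 41/16, 83/32]  R=[665/256, 333/128, 167/64, 21/8, 11/4, 3]  = 1329/512
G_13 [BBBRBRRBBRRRB]  L=[0, 1, 2, 5/2, 41/16, 83/32, 1329/512]  R=[665/256, 333/128, 167/64, 21/8, 11/4, 3]  = 2659/1024
G_14 [BBBRBRRBBRRRBB]  L=[0, 1, 2, 5/2, 41/16, 83/32, 1329/512, 2659/1024]  R=[665/256, 333/128, 167/64, 21/8, 11/4, 3]  = 5319/2048
G_15 [BBBRBRRBBRRRBBR]  L=[0, 1, 2, 5/2, 41/16, 83/32, 1329/512, 2659/1024]  R=[5319/2048, 665/256, 333/128, 167/64, 21/8, 11/4, 3]  = 10637/4096

10637/4096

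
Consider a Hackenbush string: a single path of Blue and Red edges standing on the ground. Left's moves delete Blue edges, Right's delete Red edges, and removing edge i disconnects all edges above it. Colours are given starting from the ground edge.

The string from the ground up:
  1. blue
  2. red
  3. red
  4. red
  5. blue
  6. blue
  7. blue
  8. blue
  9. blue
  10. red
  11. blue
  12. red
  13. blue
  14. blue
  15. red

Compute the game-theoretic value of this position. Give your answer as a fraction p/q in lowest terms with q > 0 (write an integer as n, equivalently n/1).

edge 1 of 15 (blue): { 0 | — } = 1
edge 2 of 15 (red): { 0 | 1 } = 1/2
edge 3 of 15 (red): { 0 | 1/2 1 } = 1/4
edge 4 of 15 (red): { 0 | 1/4 1/2 1 } = 1/8
edge 5 of 15 (blue): { 0 1/8 | 1/4 1/2 1 } = 3/16
edge 6 of 15 (blue): { 0 1/8 3/16 | 1/4 1/2 1 } = 7/32
edge 7 of 15 (blue): { 0 1/8 3/16 7/32 | 1/4 1/2 1 } = 15/64
edge 8 of 15 (blue): { 0 1/8 3/16 7/32 15/64 | 1/4 1/2 1 } = 31/128
edge 9 of 15 (blue): { 0 1/8 3/16 7/32 15/64 31/128 | 1/4 1/2 1 } = 63/256
edge 10 of 15 (red): { 0 1/8 3/16 7/32 15/64 31/128 | 63/256 1/4 1/2 1 } = 125/512
edge 11 of 15 (blue): { 0 1/8 3/16 7/32 15/64 31/128 125/512 | 63/256 1/4 1/2 1 } = 251/1024
edge 12 of 15 (red): { 0 1/8 3/16 7/32 15/64 31/128 125/512 | 251/1024 63/256 1/4 1/2 1 } = 501/2048
edge 13 of 15 (blue): { 0 1/8 3/16 7/32 15/64 31/128 125/512 501/2048 | 251/1024 63/256 1/4 1/2 1 } = 1003/4096
edge 14 of 15 (blue): { 0 1/8 3/16 7/32 15/64 31/128 125/512 501/2048 1003/4096 | 251/1024 63/256 1/4 1/2 1 } = 2007/8192
edge 15 of 15 (red): { 0 1/8 3/16 7/32 15/64 31/128 125/512 501/2048 1003/4096 | 2007/8192 251/1024 63/256 1/4 1/2 1 } = 4013/16384

4013/16384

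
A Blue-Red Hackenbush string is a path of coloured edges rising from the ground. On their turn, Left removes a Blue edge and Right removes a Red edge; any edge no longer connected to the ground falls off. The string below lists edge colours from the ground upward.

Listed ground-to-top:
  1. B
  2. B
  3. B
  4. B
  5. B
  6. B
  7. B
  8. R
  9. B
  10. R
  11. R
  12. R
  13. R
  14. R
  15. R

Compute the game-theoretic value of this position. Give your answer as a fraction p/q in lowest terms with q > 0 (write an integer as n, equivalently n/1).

Recurse on prefixes of the 15-edge string B B B B B B B R B R R R R R R:
B: Left { 0 }, Right { · } = simplest 1
BB: Left { 0, 1 }, Right { · } = simplest 2
BBB: Left { 0, 1, 2 }, Right { · } = simplest 3
BBBB: Left { 0, 1, 2, 3 }, Right { · } = simplest 4
BBBBB: Left { 0, 1, 2, 3, 4 }, Right { · } = simplest 5
BBBBBB: Left { 0, 1, 2, 3, 4, 5 }, Right { · } = simplest 6
BBBBBBB: Left { 0, 1, 2, 3, 4, 5, 6 }, Right { · } = simplest 7
BBBBBBBR: Left { 0, 1, 2, 3, 4, 5, 6 }, Right { 7 } = simplest 13/2
BBBBBBBRB: Left { 0, 1, 2, 3, 4, 5, 6, 13/2 }, Right { 7 } = simplest 27/4
BBBBBBBRBR: Left { 0, 1, 2, 3, 4, 5, 6, 13/2 }, Right { 27/4, 7 } = simplest 53/8
BBBBBBBRBRR: Left { 0, 1, 2, 3, 4, 5, 6, 13/2 }, Right { 53/8, 27/4, 7 } = simplest 105/16
BBBBBBBRBRRR: Left { 0, 1, 2, 3, 4, 5, 6, 13/2 }, Right { 105/16, 53/8, 27/4, 7 } = simplest 209/32
BBBBBBBRBRRRR: Left { 0, 1, 2, 3, 4, 5, 6, 13/2 }, Right { 209/32, 105/16, 53/8, 27/4, 7 } = simplest 417/64
BBBBBBBRBRRRRR: Left { 0, 1, 2, 3, 4, 5, 6, 13/2 }, Right { 417/64, 209/32, 105/16, 53/8, 27/4, 7 } = simplest 833/128
BBBBBBBRBRRRRRR: Left { 0, 1, 2, 3, 4, 5, 6, 13/2 }, Right { 833/128, 417/64, 209/32, 105/16, 53/8, 27/4, 7 } = simplest 1665/256

1665/256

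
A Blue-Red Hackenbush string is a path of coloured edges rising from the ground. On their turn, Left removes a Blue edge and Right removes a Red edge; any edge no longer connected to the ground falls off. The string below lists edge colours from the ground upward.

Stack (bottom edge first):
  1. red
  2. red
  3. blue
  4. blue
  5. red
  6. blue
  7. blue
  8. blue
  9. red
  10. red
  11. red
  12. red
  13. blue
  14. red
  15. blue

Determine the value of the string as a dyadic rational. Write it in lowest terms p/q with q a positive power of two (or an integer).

-10485/8192

edge 1 of 15 (red): { ∅ | 0 } ⇒ -1
edge 2 of 15 (red): { ∅ | -1,0 } ⇒ -2
edge 3 of 15 (blue): { -2 | -1,0 } ⇒ -3/2
edge 4 of 15 (blue): { -2,-3/2 | -1,0 } ⇒ -5/4
edge 5 of 15 (red): { -2,-3/2 | -5/4,-1,0 } ⇒ -11/8
edge 6 of 15 (blue): { -2,-3/2,-11/8 | -5/4,-1,0 } ⇒ -21/16
edge 7 of 15 (blue): { -2,-3/2,-11/8,-21/16 | -5/4,-1,0 } ⇒ -41/32
edge 8 of 15 (blue): { -2,-3/2,-11/8,-21/16,-41/32 | -5/4,-1,0 } ⇒ -81/64
edge 9 of 15 (red): { -2,-3/2,-11/8,-21/16,-41/32 | -81/64,-5/4,-1,0 } ⇒ -163/128
edge 10 of 15 (red): { -2,-3/2,-11/8,-21/16,-41/32 | -163/128,-81/64,-5/4,-1,0 } ⇒ -327/256
edge 11 of 15 (red): { -2,-3/2,-11/8,-21/16,-41/32 | -327/256,-163/128,-81/64,-5/4,-1,0 } ⇒ -655/512
edge 12 of 15 (red): { -2,-3/2,-11/8,-21/16,-41/32 | -655/512,-327/256,-163/128,-81/64,-5/4,-1,0 } ⇒ -1311/1024
edge 13 of 15 (blue): { -2,-3/2,-11/8,-21/16,-41/32,-1311/1024 | -655/512,-327/256,-163/128,-81/64,-5/4,-1,0 } ⇒ -2621/2048
edge 14 of 15 (red): { -2,-3/2,-11/8,-21/16,-41/32,-1311/1024 | -2621/2048,-655/512,-327/256,-163/128,-81/64,-5/4,-1,0 } ⇒ -5243/4096
edge 15 of 15 (blue): { -2,-3/2,-11/8,-21/16,-41/32,-1311/1024,-5243/4096 | -2621/2048,-655/512,-327/256,-163/128,-81/64,-5/4,-1,0 } ⇒ -10485/8192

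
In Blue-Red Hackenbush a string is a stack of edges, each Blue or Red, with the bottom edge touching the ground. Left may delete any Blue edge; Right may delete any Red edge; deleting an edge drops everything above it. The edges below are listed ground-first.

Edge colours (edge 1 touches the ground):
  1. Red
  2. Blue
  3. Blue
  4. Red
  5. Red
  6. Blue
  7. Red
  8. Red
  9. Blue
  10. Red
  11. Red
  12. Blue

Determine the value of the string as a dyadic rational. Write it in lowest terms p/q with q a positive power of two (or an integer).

-877/2048

G(R) = { · | 0 } gives -1
G(RB) = { -1 | 0 } gives -1/2
G(RBB) = { -1,-1/2 | 0 } gives -1/4
G(RBBR) = { -1,-1/2 | -1/4,0 } gives -3/8
G(RBBRR) = { -1,-1/2 | -3/8,-1/4,0 } gives -7/16
G(RBBRRB) = { -1,-1/2,-7/16 | -3/8,-1/4,0 } gives -13/32
G(RBBRRBR) = { -1,-1/2,-7/16 | -13/32,-3/8,-1/4,0 } gives -27/64
G(RBBRRBRR) = { -1,-1/2,-7/16 | -27/64,-13/32,-3/8,-1/4,0 } gives -55/128
G(RBBRRBRRB) = { -1,-1/2,-7/16,-55/128 | -27/64,-13/32,-3/8,-1/4,0 } gives -109/256
G(RBBRRBRRBR) = { -1,-1/2,-7/16,-55/128 | -109/256,-27/64,-13/32,-3/8,-1/4,0 } gives -219/512
G(RBBRRBRRBRR) = { -1,-1/2,-7/16,-55/128 | -219/512,-109/256,-27/64,-13/32,-3/8,-1/4,0 } gives -439/1024
G(RBBRRBRRBRRB) = { -1,-1/2,-7/16,-55/128,-439/1024 | -219/512,-109/256,-27/64,-13/32,-3/8,-1/4,0 } gives -877/2048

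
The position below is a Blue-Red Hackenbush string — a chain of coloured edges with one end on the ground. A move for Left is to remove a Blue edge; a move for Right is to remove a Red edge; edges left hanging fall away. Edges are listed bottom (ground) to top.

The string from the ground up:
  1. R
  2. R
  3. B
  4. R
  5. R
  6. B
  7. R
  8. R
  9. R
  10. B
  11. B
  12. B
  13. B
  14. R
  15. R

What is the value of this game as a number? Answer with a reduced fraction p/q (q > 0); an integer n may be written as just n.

-15239/8192

G_1 [R]  L=[none]  R=[0]  so -1
G_2 [RR]  L=[none]  R=[-1 0]  so -2
G_3 [RRB]  L=[-2]  R=[-1 0]  so -3/2
G_4 [RRBR]  L=[-2]  R=[-3/2 -1 0]  so -7/4
G_5 [RRBRR]  L=[-2]  R=[-7/4 -3/2 -1 0]  so -15/8
G_6 [RRBRRB]  L=[-2 -15/8]  R=[-7/4 -3/2 -1 0]  so -29/16
G_7 [RRBRRBR]  L=[-2 -15/8]  R=[-29/16 -7/4 -3/2 -1 0]  so -59/32
G_8 [RRBRRBRR]  L=[-2 -15/8]  R=[-59/32 -29/16 -7/4 -3/2 -1 0]  so -119/64
G_9 [RRBRRBRRR]  L=[-2 -15/8]  R=[-119/64 -59/32 -29/16 -7/4 -3/2 -1 0]  so -239/128
G_10 [RRBRRBRRRB]  L=[-2 -15/8 -239/128]  R=[-119/64 -59/32 -29/16 -7/4 -3/2 -1 0]  so -477/256
G_11 [RRBRRBRRRBB]  L=[-2 -15/8 -239/128 -477/256]  R=[-119/64 -59/32 -29/16 -7/4 -3/2 -1 0]  so -953/512
G_12 [RRBRRBRRRBBB]  L=[-2 -15/8 -239/128 -477/256 -953/512]  R=[-119/64 -59/32 -29/16 -7/4 -3/2 -1 0]  so -1905/1024
G_13 [RRBRRBRRRBBBB]  L=[-2 -15/8 -239/128 -477/256 -953/512 -1905/1024]  R=[-119/64 -59/32 -29/16 -7/4 -3/2 -1 0]  so -3809/2048
G_14 [RRBRRBRRRBBBBR]  L=[-2 -15/8 -239/128 -477/256 -953/512 -1905/1024]  R=[-3809/2048 -119/64 -59/32 -29/16 -7/4 -3/2 -1 0]  so -7619/4096
G_15 [RRBRRBRRRBBBBRR]  L=[-2 -15/8 -239/128 -477/256 -953/512 -1905/1024]  R=[-7619/4096 -3809/2048 -119/64 -59/32 -29/16 -7/4 -3/2 -1 0]  so -15239/8192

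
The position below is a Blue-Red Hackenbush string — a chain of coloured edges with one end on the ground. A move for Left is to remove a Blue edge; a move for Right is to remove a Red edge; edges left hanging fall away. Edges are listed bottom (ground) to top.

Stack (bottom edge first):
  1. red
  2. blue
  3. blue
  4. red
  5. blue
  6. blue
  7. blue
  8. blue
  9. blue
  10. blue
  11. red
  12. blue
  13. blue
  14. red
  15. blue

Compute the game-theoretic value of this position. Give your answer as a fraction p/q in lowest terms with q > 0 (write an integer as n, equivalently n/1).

edge 1 of 15 (red): {  | 0 } = -1
edge 2 of 15 (blue): { -1 | 0 } = -1/2
edge 3 of 15 (blue): { -1 -1/2 | 0 } = -1/4
edge 4 of 15 (red): { -1 -1/2 | -1/4 0 } = -3/8
edge 5 of 15 (blue): { -1 -1/2 -3/8 | -1/4 0 } = -5/16
edge 6 of 15 (blue): { -1 -1/2 -3/8 -5/16 | -1/4 0 } = -9/32
edge 7 of 15 (blue): { -1 -1/2 -3/8 -5/16 -9/32 | -1/4 0 } = -17/64
edge 8 of 15 (blue): { -1 -1/2 -3/8 -5/16 -9/32 -17/64 | -1/4 0 } = -33/128
edge 9 of 15 (blue): { -1 -1/2 -3/8 -5/16 -9/32 -17/64 -33/128 | -1/4 0 } = -65/256
edge 10 of 15 (blue): { -1 -1/2 -3/8 -5/16 -9/32 -17/64 -33/128 -65/256 | -1/4 0 } = -129/512
edge 11 of 15 (red): { -1 -1/2 -3/8 -5/16 -9/32 -17/64 -33/128 -65/256 | -129/512 -1/4 0 } = -259/1024
edge 12 of 15 (blue): { -1 -1/2 -3/8 -5/16 -9/32 -17/64 -33/128 -65/256 -259/1024 | -129/512 -1/4 0 } = -517/2048
edge 13 of 15 (blue): { -1 -1/2 -3/8 -5/16 -9/32 -17/64 -33/128 -65/256 -259/1024 -517/2048 | -129/512 -1/4 0 } = -1033/4096
edge 14 of 15 (red): { -1 -1/2 -3/8 -5/16 -9/32 -17/64 -33/128 -65/256 -259/1024 -517/2048 | -1033/4096 -129/512 -1/4 0 } = -2067/8192
edge 15 of 15 (blue): { -1 -1/2 -3/8 -5/16 -9/32 -17/64 -33/128 -65/256 -259/1024 -517/2048 -2067/8192 | -1033/4096 -129/512 -1/4 0 } = -4133/16384

-4133/16384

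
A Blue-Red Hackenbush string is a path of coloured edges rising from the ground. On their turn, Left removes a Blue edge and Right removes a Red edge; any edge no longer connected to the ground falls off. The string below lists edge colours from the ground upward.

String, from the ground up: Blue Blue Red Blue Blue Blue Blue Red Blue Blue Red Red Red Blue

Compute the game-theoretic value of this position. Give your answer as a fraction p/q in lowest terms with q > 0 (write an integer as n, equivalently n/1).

B: Left { 0 }, Right { — } ⇒ simplest 1
BB: Left { 0 1 }, Right { — } ⇒ simplest 2
BBR: Left { 0 1 }, Right { 2 } ⇒ simplest 3/2
BBRB: Left { 0 1 3/2 }, Right { 2 } ⇒ simplest 7/4
BBRBB: Left { 0 1 3/2 7/4 }, Right { 2 } ⇒ simplest 15/8
BBRBBB: Left { 0 1 3/2 7/4 15/8 }, Right { 2 } ⇒ simplest 31/16
BBRBBBB: Left { 0 1 3/2 7/4 15/8 31/16 }, Right { 2 } ⇒ simplest 63/32
BBRBBBBR: Left { 0 1 3/2 7/4 15/8 31/16 }, Right { 63/32 2 } ⇒ simplest 125/64
BBRBBBBRB: Left { 0 1 3/2 7/4 15/8 31/16 125/64 }, Right { 63/32 2 } ⇒ simplest 251/128
BBRBBBBRBB: Left { 0 1 3/2 7/4 15/8 31/16 125/64 251/128 }, Right { 63/32 2 } ⇒ simplest 503/256
BBRBBBBRBBR: Left { 0 1 3/2 7/4 15/8 31/16 125/64 251/128 }, Right { 503/256 63/32 2 } ⇒ simplest 1005/512
BBRBBBBRBBRR: Left { 0 1 3/2 7/4 15/8 31/16 125/64 251/128 }, Right { 1005/512 503/256 63/32 2 } ⇒ simplest 2009/1024
BBRBBBBRBBRRR: Left { 0 1 3/2 7/4 15/8 31/16 125/64 251/128 }, Right { 2009/1024 1005/512 503/256 63/32 2 } ⇒ simplest 4017/2048
BBRBBBBRBBRRRB: Left { 0 1 3/2 7/4 15/8 31/16 125/64 251/128 4017/2048 }, Right { 2009/1024 1005/512 503/256 63/32 2 } ⇒ simplest 8035/4096

8035/4096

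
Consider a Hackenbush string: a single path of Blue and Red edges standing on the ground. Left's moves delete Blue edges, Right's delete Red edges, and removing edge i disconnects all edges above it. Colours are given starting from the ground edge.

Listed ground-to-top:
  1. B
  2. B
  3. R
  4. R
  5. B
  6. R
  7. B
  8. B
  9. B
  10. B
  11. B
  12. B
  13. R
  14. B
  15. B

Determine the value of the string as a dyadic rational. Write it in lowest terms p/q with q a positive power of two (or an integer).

11255/8192

Recurse on prefixes of the 15-edge string B B R R B R B B B B B B R B B:
B: Left { 0 }, Right {  } = simplest 1
BB: Left { 0, 1 }, Right {  } = simplest 2
BBR: Left { 0, 1 }, Right { 2 } = simplest 3/2
BBRR: Left { 0, 1 }, Right { 3/2, 2 } = simplest 5/4
BBRRB: Left { 0, 1, 5/4 }, Right { 3/2, 2 } = simplest 11/8
BBRRBR: Left { 0, 1, 5/4 }, Right { 11/8, 3/2, 2 } = simplest 21/16
BBRRBRB: Left { 0, 1, 5/4, 21/16 }, Right { 11/8, 3/2, 2 } = simplest 43/32
BBRRBRBB: Left { 0, 1, 5/4, 21/16, 43/32 }, Right { 11/8, 3/2, 2 } = simplest 87/64
BBRRBRBBB: Left { 0, 1, 5/4, 21/16, 43/32, 87/64 }, Right { 11/8, 3/2, 2 } = simplest 175/128
BBRRBRBBBB: Left { 0, 1, 5/4, 21/16, 43/32, 87/64, 175/128 }, Right { 11/8, 3/2, 2 } = simplest 351/256
BBRRBRBBBBB: Left { 0, 1, 5/4, 21/16, 43/32, 87/64, 175/128, 351/256 }, Right { 11/8, 3/2, 2 } = simplest 703/512
BBRRBRBBBBBB: Left { 0, 1, 5/4, 21/16, 43/32, 87/64, 175/128, 351/256, 703/512 }, Right { 11/8, 3/2, 2 } = simplest 1407/1024
BBRRBRBBBBBBR: Left { 0, 1, 5/4, 21/16, 43/32, 87/64, 175/128, 351/256, 703/512 }, Right { 1407/1024, 11/8, 3/2, 2 } = simplest 2813/2048
BBRRBRBBBBBBRB: Left { 0, 1, 5/4, 21/16, 43/32, 87/64, 175/128, 351/256, 703/512, 2813/2048 }, Right { 1407/1024, 11/8, 3/2, 2 } = simplest 5627/4096
BBRRBRBBBBBBRBB: Left { 0, 1, 5/4, 21/16, 43/32, 87/64, 175/128, 351/256, 703/512, 2813/2048, 5627/4096 }, Right { 1407/1024, 11/8, 3/2, 2 } = simplest 11255/8192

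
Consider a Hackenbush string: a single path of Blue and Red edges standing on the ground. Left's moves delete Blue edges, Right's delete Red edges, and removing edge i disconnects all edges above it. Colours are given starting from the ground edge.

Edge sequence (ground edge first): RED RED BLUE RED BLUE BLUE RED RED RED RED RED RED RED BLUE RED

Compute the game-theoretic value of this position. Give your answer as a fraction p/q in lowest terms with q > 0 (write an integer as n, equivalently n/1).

-13307/8192

edge 1 of 15 (RED): { ∅ | 0 } gives -1
edge 2 of 15 (RED): { ∅ | -1 0 } gives -2
edge 3 of 15 (BLUE): { -2 | -1 0 } gives -3/2
edge 4 of 15 (RED): { -2 | -3/2 -1 0 } gives -7/4
edge 5 of 15 (BLUE): { -2 -7/4 | -3/2 -1 0 } gives -13/8
edge 6 of 15 (BLUE): { -2 -7/4 -13/8 | -3/2 -1 0 } gives -25/16
edge 7 of 15 (RED): { -2 -7/4 -13/8 | -25/16 -3/2 -1 0 } gives -51/32
edge 8 of 15 (RED): { -2 -7/4 -13/8 | -51/32 -25/16 -3/2 -1 0 } gives -103/64
edge 9 of 15 (RED): { -2 -7/4 -13/8 | -103/64 -51/32 -25/16 -3/2 -1 0 } gives -207/128
edge 10 of 15 (RED): { -2 -7/4 -13/8 | -207/128 -103/64 -51/32 -25/16 -3/2 -1 0 } gives -415/256
edge 11 of 15 (RED): { -2 -7/4 -13/8 | -415/256 -207/128 -103/64 -51/32 -25/16 -3/2 -1 0 } gives -831/512
edge 12 of 15 (RED): { -2 -7/4 -13/8 | -831/512 -415/256 -207/128 -103/64 -51/32 -25/16 -3/2 -1 0 } gives -1663/1024
edge 13 of 15 (RED): { -2 -7/4 -13/8 | -1663/1024 -831/512 -415/256 -207/128 -103/64 -51/32 -25/16 -3/2 -1 0 } gives -3327/2048
edge 14 of 15 (BLUE): { -2 -7/4 -13/8 -3327/2048 | -1663/1024 -831/512 -415/256 -207/128 -103/64 -51/32 -25/16 -3/2 -1 0 } gives -6653/4096
edge 15 of 15 (RED): { -2 -7/4 -13/8 -3327/2048 | -6653/4096 -1663/1024 -831/512 -415/256 -207/128 -103/64 -51/32 -25/16 -3/2 -1 0 } gives -13307/8192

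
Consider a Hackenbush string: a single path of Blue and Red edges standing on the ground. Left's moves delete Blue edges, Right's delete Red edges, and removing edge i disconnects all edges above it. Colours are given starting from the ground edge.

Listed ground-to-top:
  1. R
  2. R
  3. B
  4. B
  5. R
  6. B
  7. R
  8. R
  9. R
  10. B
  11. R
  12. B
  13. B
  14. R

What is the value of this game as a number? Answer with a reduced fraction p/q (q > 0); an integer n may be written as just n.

Recurse on prefixes of the 14-edge string R R B B R B R R R B R B B R:
value(R) = { · | 0 } → -1
value(RR) = { · | -1 0 } → -2
value(RRB) = { -2 | -1 0 } → -3/2
value(RRBB) = { -2 -3/2 | -1 0 } → -5/4
value(RRBBR) = { -2 -3/2 | -5/4 -1 0 } → -11/8
value(RRBBRB) = { -2 -3/2 -11/8 | -5/4 -1 0 } → -21/16
value(RRBBRBR) = { -2 -3/2 -11/8 | -21/16 -5/4 -1 0 } → -43/32
value(RRBBRBRR) = { -2 -3/2 -11/8 | -43/32 -21/16 -5/4 -1 0 } → -87/64
value(RRBBRBRRR) = { -2 -3/2 -11/8 | -87/64 -43/32 -21/16 -5/4 -1 0 } → -175/128
value(RRBBRBRRRB) = { -2 -3/2 -11/8 -175/128 | -87/64 -43/32 -21/16 -5/4 -1 0 } → -349/256
value(RRBBRBRRRBR) = { -2 -3/2 -11/8 -175/128 | -349/256 -87/64 -43/32 -21/16 -5/4 -1 0 } → -699/512
value(RRBBRBRRRBRB) = { -2 -3/2 -11/8 -175/128 -699/512 | -349/256 -87/64 -43/32 -21/16 -5/4 -1 0 } → -1397/1024
value(RRBBRBRRRBRBB) = { -2 -3/2 -11/8 -175/128 -699/512 -1397/1024 | -349/256 -87/64 -43/32 -21/16 -5/4 -1 0 } → -2793/2048
value(RRBBRBRRRBRBBR) = { -2 -3/2 -11/8 -175/128 -699/512 -1397/1024 | -2793/2048 -349/256 -87/64 -43/32 -21/16 -5/4 -1 0 } → -5587/4096

-5587/4096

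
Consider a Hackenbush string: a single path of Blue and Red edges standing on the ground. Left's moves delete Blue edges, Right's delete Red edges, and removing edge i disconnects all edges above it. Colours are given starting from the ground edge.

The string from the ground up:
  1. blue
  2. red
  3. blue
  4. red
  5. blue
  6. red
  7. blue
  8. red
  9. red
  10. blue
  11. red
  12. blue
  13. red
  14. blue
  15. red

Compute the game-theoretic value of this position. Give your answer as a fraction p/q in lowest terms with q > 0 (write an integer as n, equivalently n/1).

step 1: add blue to get b; options L={ 0 } R={ none } => 1
step 2: add red to get br; options L={ 0 } R={ 1 } => 1/2
step 3: add blue to get brb; options L={ 0; 1/2 } R={ 1 } => 3/4
step 4: add red to get brbr; options L={ 0; 1/2 } R={ 3/4; 1 } => 5/8
step 5: add blue to get brbrb; options L={ 0; 1/2; 5/8 } R={ 3/4; 1 } => 11/16
step 6: add red to get brbrbr; options L={ 0; 1/2; 5/8 } R={ 11/16; 3/4; 1 } => 21/32
step 7: add blue to get brbrbrb; options L={ 0; 1/2; 5/8; 21/32 } R={ 11/16; 3/4; 1 } => 43/64
step 8: add red to get brbrbrbr; options L={ 0; 1/2; 5/8; 21/32 } R={ 43/64; 11/16; 3/4; 1 } => 85/128
step 9: add red to get brbrbrbrr; options L={ 0; 1/2; 5/8; 21/32 } R={ 85/128; 43/64; 11/16; 3/4; 1 } => 169/256
step 10: add blue to get brbrbrbrrb; options L={ 0; 1/2; 5/8; 21/32; 169/256 } R={ 85/128; 43/64; 11/16; 3/4; 1 } => 339/512
step 11: add red to get brbrbrbrrbr; options L={ 0; 1/2; 5/8; 21/32; 169/256 } R={ 339/512; 85/128; 43/64; 11/16; 3/4; 1 } => 677/1024
step 12: add blue to get brbrbrbrrbrb; options L={ 0; 1/2; 5/8; 21/32; 169/256; 677/1024 } R={ 339/512; 85/128; 43/64; 11/16; 3/4; 1 } => 1355/2048
step 13: add red to get brbrbrbrrbrbr; options L={ 0; 1/2; 5/8; 21/32; 169/256; 677/1024 } R={ 1355/2048; 339/512; 85/128; 43/64; 11/16; 3/4; 1 } => 2709/4096
step 14: add blue to get brbrbrbrrbrbrb; options L={ 0; 1/2; 5/8; 21/32; 169/256; 677/1024; 2709/4096 } R={ 1355/2048; 339/512; 85/128; 43/64; 11/16; 3/4; 1 } => 5419/8192
step 15: add red to get brbrbrbrrbrbrbr; options L={ 0; 1/2; 5/8; 21/32; 169/256; 677/1024; 2709/4096 } R={ 5419/8192; 1355/2048; 339/512; 85/128; 43/64; 11/16; 3/4; 1 } => 10837/16384

10837/16384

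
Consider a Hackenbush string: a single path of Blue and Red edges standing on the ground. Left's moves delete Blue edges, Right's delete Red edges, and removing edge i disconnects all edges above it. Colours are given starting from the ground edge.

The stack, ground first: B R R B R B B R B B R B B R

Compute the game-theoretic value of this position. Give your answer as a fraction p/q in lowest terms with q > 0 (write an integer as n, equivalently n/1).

2925/8192

Build value(s[:k]) for k = 1..14, string s = B R R B R B B R B B R B B R.
B: Left { 0 }, Right { none } gives simplest 1
BR: Left { 0 }, Right { 1 } gives simplest 1/2
BRR: Left { 0 }, Right { 1/2 1 } gives simplest 1/4
BRRB: Left { 0 1/4 }, Right { 1/2 1 } gives simplest 3/8
BRRBR: Left { 0 1/4 }, Right { 3/8 1/2 1 } gives simplest 5/16
BRRBRB: Left { 0 1/4 5/16 }, Right { 3/8 1/2 1 } gives simplest 11/32
BRRBRBB: Left { 0 1/4 5/16 11/32 }, Right { 3/8 1/2 1 } gives simplest 23/64
BRRBRBBR: Left { 0 1/4 5/16 11/32 }, Right { 23/64 3/8 1/2 1 } gives simplest 45/128
BRRBRBBRB: Left { 0 1/4 5/16 11/32 45/128 }, Right { 23/64 3/8 1/2 1 } gives simplest 91/256
BRRBRBBRBB: Left { 0 1/4 5/16 11/32 45/128 91/256 }, Right { 23/64 3/8 1/2 1 } gives simplest 183/512
BRRBRBBRBBR: Left { 0 1/4 5/16 11/32 45/128 91/256 }, Right { 183/512 23/64 3/8 1/2 1 } gives simplest 365/1024
BRRBRBBRBBRB: Left { 0 1/4 5/16 11/32 45/128 91/256 365/1024 }, Right { 183/512 23/64 3/8 1/2 1 } gives simplest 731/2048
BRRBRBBRBBRBB: Left { 0 1/4 5/16 11/32 45/128 91/256 365/1024 731/2048 }, Right { 183/512 23/64 3/8 1/2 1 } gives simplest 1463/4096
BRRBRBBRBBRBBR: Left { 0 1/4 5/16 11/32 45/128 91/256 365/1024 731/2048 }, Right { 1463/4096 183/512 23/64 3/8 1/2 1 } gives simplest 2925/8192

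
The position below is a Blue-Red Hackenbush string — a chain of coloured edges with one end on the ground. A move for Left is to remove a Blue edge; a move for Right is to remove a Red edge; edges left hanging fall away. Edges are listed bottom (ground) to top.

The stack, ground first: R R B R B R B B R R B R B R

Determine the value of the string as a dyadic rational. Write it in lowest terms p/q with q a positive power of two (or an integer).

-6763/4096

Recurse on prefixes of the 14-edge string R R B R B R B B R R B R B R:
R: Left { none }, Right { 0 } ⇒ simplest -1
RR: Left { none }, Right { -1, 0 } ⇒ simplest -2
RRB: Left { -2 }, Right { -1, 0 } ⇒ simplest -3/2
RRBR: Left { -2 }, Right { -3/2, -1, 0 } ⇒ simplest -7/4
RRBRB: Left { -2, -7/4 }, Right { -3/2, -1, 0 } ⇒ simplest -13/8
RRBRBR: Left { -2, -7/4 }, Right { -13/8, -3/2, -1, 0 } ⇒ simplest -27/16
RRBRBRB: Left { -2, -7/4, -27/16 }, Right { -13/8, -3/2, -1, 0 } ⇒ simplest -53/32
RRBRBRBB: Left { -2, -7/4, -27/16, -53/32 }, Right { -13/8, -3/2, -1, 0 } ⇒ simplest -105/64
RRBRBRBBR: Left { -2, -7/4, -27/16, -53/32 }, Right { -105/64, -13/8, -3/2, -1, 0 } ⇒ simplest -211/128
RRBRBRBBRR: Left { -2, -7/4, -27/16, -53/32 }, Right { -211/128, -105/64, -13/8, -3/2, -1, 0 } ⇒ simplest -423/256
RRBRBRBBRRB: Left { -2, -7/4, -27/16, -53/32, -423/256 }, Right { -211/128, -105/64, -13/8, -3/2, -1, 0 } ⇒ simplest -845/512
RRBRBRBBRRBR: Left { -2, -7/4, -27/16, -53/32, -423/256 }, Right { -845/512, -211/128, -105/64, -13/8, -3/2, -1, 0 } ⇒ simplest -1691/1024
RRBRBRBBRRBRB: Left { -2, -7/4, -27/16, -53/32, -423/256, -1691/1024 }, Right { -845/512, -211/128, -105/64, -13/8, -3/2, -1, 0 } ⇒ simplest -3381/2048
RRBRBRBBRRBRBR: Left { -2, -7/4, -27/16, -53/32, -423/256, -1691/1024 }, Right { -3381/2048, -845/512, -211/128, -105/64, -13/8, -3/2, -1, 0 } ⇒ simplest -6763/4096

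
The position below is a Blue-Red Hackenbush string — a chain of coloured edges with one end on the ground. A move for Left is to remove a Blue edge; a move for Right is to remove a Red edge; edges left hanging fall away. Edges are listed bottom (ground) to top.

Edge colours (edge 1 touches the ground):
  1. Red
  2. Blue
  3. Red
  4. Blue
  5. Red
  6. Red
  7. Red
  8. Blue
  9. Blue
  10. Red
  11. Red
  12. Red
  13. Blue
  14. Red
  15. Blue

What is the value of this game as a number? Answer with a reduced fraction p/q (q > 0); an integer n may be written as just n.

-11893/16384

g_1 [R]  L=[∅]  R=[0]  — -1
g_2 [RB]  L=[-1]  R=[0]  — -1/2
g_3 [RBR]  L=[-1]  R=[-1/2; 0]  — -3/4
g_4 [RBRB]  L=[-1; -3/4]  R=[-1/2; 0]  — -5/8
g_5 [RBRBR]  L=[-1; -3/4]  R=[-5/8; -1/2; 0]  — -11/16
g_6 [RBRBRR]  L=[-1; -3/4]  R=[-11/16; -5/8; -1/2; 0]  — -23/32
g_7 [RBRBRRR]  L=[-1; -3/4]  R=[-23/32; -11/16; -5/8; -1/2; 0]  — -47/64
g_8 [RBRBRRRB]  L=[-1; -3/4; -47/64]  R=[-23/32; -11/16; -5/8; -1/2; 0]  — -93/128
g_9 [RBRBRRRBB]  L=[-1; -3/4; -47/64; -93/128]  R=[-23/32; -11/16; -5/8; -1/2; 0]  — -185/256
g_10 [RBRBRRRBBR]  L=[-1; -3/4; -47/64; -93/128]  R=[-185/256; -23/32; -11/16; -5/8; -1/2; 0]  — -371/512
g_11 [RBRBRRRBBRR]  L=[-1; -3/4; -47/64; -93/128]  R=[-371/512; -185/256; -23/32; -11/16; -5/8; -1/2; 0]  — -743/1024
g_12 [RBRBRRRBBRRR]  L=[-1; -3/4; -47/64; -93/128]  R=[-743/1024; -371/512; -185/256; -23/32; -11/16; -5/8; -1/2; 0]  — -1487/2048
g_13 [RBRBRRRBBRRRB]  L=[-1; -3/4; -47/64; -93/128; -1487/2048]  R=[-743/1024; -371/512; -185/256; -23/32; -11/16; -5/8; -1/2; 0]  — -2973/4096
g_14 [RBRBRRRBBRRRBR]  L=[-1; -3/4; -47/64; -93/128; -1487/2048]  R=[-2973/4096; -743/1024; -371/512; -185/256; -23/32; -11/16; -5/8; -1/2; 0]  — -5947/8192
g_15 [RBRBRRRBBRRRBRB]  L=[-1; -3/4; -47/64; -93/128; -1487/2048; -5947/8192]  R=[-2973/4096; -743/1024; -371/512; -185/256; -23/32; -11/16; -5/8; -1/2; 0]  — -11893/16384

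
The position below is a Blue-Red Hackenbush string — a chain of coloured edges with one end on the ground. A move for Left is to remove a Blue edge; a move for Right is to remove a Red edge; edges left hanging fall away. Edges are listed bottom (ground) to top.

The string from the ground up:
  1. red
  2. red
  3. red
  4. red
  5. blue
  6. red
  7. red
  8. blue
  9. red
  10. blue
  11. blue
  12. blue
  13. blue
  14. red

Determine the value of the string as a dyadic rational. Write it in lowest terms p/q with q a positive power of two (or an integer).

edge 1 of 14 (red): { ∅ | 0 } ⇒ -1
edge 2 of 14 (red): { ∅ | -1 0 } ⇒ -2
edge 3 of 14 (red): { ∅ | -2 -1 0 } ⇒ -3
edge 4 of 14 (red): { ∅ | -3 -2 -1 0 } ⇒ -4
edge 5 of 14 (blue): { -4 | -3 -2 -1 0 } ⇒ -7/2
edge 6 of 14 (red): { -4 | -7/2 -3 -2 -1 0 } ⇒ -15/4
edge 7 of 14 (red): { -4 | -15/4 -7/2 -3 -2 -1 0 } ⇒ -31/8
edge 8 of 14 (blue): { -4 -31/8 | -15/4 -7/2 -3 -2 -1 0 } ⇒ -61/16
edge 9 of 14 (red): { -4 -31/8 | -61/16 -15/4 -7/2 -3 -2 -1 0 } ⇒ -123/32
edge 10 of 14 (blue): { -4 -31/8 -123/32 | -61/16 -15/4 -7/2 -3 -2 -1 0 } ⇒ -245/64
edge 11 of 14 (blue): { -4 -31/8 -123/32 -245/64 | -61/16 -15/4 -7/2 -3 -2 -1 0 } ⇒ -489/128
edge 12 of 14 (blue): { -4 -31/8 -123/32 -245/64 -489/128 | -61/16 -15/4 -7/2 -3 -2 -1 0 } ⇒ -977/256
edge 13 of 14 (blue): { -4 -31/8 -123/32 -245/64 -489/128 -977/256 | -61/16 -15/4 -7/2 -3 -2 -1 0 } ⇒ -1953/512
edge 14 of 14 (red): { -4 -31/8 -123/32 -245/64 -489/128 -977/256 | -1953/512 -61/16 -15/4 -7/2 -3 -2 -1 0 } ⇒ -3907/1024

-3907/1024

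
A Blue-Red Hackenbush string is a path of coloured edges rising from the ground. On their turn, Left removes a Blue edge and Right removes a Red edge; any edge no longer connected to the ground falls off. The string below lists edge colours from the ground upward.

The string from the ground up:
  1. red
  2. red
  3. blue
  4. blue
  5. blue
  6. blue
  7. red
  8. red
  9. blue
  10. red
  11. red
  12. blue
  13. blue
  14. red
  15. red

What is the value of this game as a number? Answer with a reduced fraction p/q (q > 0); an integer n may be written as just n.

-9063/8192

step 1: add red to get r; options L={ · } R={ 0 } — -1
step 2: add red to get rr; options L={ · } R={ -1,0 } — -2
step 3: add blue to get rrb; options L={ -2 } R={ -1,0 } — -3/2
step 4: add blue to get rrbb; options L={ -2,-3/2 } R={ -1,0 } — -5/4
step 5: add blue to get rrbbb; options L={ -2,-3/2,-5/4 } R={ -1,0 } — -9/8
step 6: add blue to get rrbbbb; options L={ -2,-3/2,-5/4,-9/8 } R={ -1,0 } — -17/16
step 7: add red to get rrbbbbr; options L={ -2,-3/2,-5/4,-9/8 } R={ -17/16,-1,0 } — -35/32
step 8: add red to get rrbbbbrr; options L={ -2,-3/2,-5/4,-9/8 } R={ -35/32,-17/16,-1,0 } — -71/64
step 9: add blue to get rrbbbbrrb; options L={ -2,-3/2,-5/4,-9/8,-71/64 } R={ -35/32,-17/16,-1,0 } — -141/128
step 10: add red to get rrbbbbrrbr; options L={ -2,-3/2,-5/4,-9/8,-71/64 } R={ -141/128,-35/32,-17/16,-1,0 } — -283/256
step 11: add red to get rrbbbbrrbrr; options L={ -2,-3/2,-5/4,-9/8,-71/64 } R={ -283/256,-141/128,-35/32,-17/16,-1,0 } — -567/512
step 12: add blue to get rrbbbbrrbrrb; options L={ -2,-3/2,-5/4,-9/8,-71/64,-567/512 } R={ -283/256,-141/128,-35/32,-17/16,-1,0 } — -1133/1024
step 13: add blue to get rrbbbbrrbrrbb; options L={ -2,-3/2,-5/4,-9/8,-71/64,-567/512,-1133/1024 } R={ -283/256,-141/128,-35/32,-17/16,-1,0 } — -2265/2048
step 14: add red to get rrbbbbrrbrrbbr; options L={ -2,-3/2,-5/4,-9/8,-71/64,-567/512,-1133/1024 } R={ -2265/2048,-283/256,-141/128,-35/32,-17/16,-1,0 } — -4531/4096
step 15: add red to get rrbbbbrrbrrbbrr; options L={ -2,-3/2,-5/4,-9/8,-71/64,-567/512,-1133/1024 } R={ -4531/4096,-2265/2048,-283/256,-141/128,-35/32,-17/16,-1,0 } — -9063/8192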